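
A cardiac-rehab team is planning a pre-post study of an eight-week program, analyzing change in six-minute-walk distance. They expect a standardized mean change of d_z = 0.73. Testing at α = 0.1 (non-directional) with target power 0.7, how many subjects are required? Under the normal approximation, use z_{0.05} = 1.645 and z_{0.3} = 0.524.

n = 9 pairs

For a paired (one-sample on differences) test: n = ((z_{α/2} + z_β) / d)².
z_{α/2} + z_β = 1.645 + 0.524 = 2.169.
n = (2.169 / 0.73)² = 2.971² = 8.83.
Round up.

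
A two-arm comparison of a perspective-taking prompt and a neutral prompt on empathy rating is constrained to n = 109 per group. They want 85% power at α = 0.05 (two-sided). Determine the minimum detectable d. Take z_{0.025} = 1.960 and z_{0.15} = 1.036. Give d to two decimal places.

For two independent groups of n = 109 each: d_min = (z_{α/2} + z_β)·√(2/n).
z-sum = 1.960 + 1.036 = 2.996.
d_min = 2.996 × √(2/109) = 2.996 × 0.1355 = 0.406.

d_min ≈ 0.41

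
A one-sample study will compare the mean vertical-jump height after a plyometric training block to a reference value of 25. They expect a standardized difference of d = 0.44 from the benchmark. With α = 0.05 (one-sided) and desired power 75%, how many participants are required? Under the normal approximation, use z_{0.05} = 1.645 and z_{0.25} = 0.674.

n = 28

For a one-sample test: n = ((z_{α} + z_β) / d)².
z_{α} + z_β = 1.645 + 0.674 = 2.319.
n = (2.319 / 0.44)² = 5.270² = 27.78.
Round up.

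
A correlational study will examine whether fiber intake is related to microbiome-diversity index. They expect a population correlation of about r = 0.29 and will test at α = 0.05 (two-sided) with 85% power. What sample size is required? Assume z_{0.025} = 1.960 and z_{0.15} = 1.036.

Fisher's z: C = ½·ln((1+r)/(1−r)) = ½·ln(1.8169) = 0.2986.
n = ((z_{α/2} + z_β)/C)² + 3.
(1.960 + 1.036) / 0.2986 = 2.996 / 0.2986 = 10.033.
n = 10.033² + 3 = 100.67 + 3 = 103.7.
Round up.

n = 104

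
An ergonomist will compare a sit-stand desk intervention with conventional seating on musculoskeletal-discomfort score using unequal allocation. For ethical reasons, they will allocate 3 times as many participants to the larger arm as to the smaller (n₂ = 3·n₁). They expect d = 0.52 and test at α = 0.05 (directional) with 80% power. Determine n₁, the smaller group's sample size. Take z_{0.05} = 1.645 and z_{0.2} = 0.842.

With allocation ratio k = n₂/n₁ = 3, Var(x̄₁−x̄₂) = σ²(1/n₁ + 1/(k·n₁)) = σ²·(k+1)/(k·n₁).
So n₁ = (1 + 1/k)·((z_{α} + z_β)/d)² = 1.333 × (2.487/0.52)².
n₁ = 1.333 × 22.87 = 30.5.
Round up: n₁ = 31, giving n₂ = 3 × 31 = 93.

n₁ = 31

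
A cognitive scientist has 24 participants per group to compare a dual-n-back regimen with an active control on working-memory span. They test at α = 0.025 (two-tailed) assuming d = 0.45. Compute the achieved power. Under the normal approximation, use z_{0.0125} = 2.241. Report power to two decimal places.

For two equal groups, power = Φ(d·√(n/2) − z_{α/2}).
d·√(n/2) = 0.45 × √(24/2) = 0.45 × 3.464 = 1.559.
z_β = 1.559 − 2.241 = -0.682.
Power = Φ(-0.682) = 0.248.

power ≈ 0.25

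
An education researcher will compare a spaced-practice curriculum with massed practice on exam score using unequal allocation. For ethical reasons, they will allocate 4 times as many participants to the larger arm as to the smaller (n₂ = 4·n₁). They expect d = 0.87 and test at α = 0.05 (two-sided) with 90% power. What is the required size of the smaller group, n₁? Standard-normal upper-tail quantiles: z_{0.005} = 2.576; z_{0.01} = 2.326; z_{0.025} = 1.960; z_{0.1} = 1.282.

n₁ = 18

With allocation ratio k = n₂/n₁ = 4, Var(x̄₁−x̄₂) = σ²(1/n₁ + 1/(k·n₁)) = σ²·(k+1)/(k·n₁).
So n₁ = (1 + 1/k)·((z_{α/2} + z_β)/d)² = 1.250 × (3.242/0.87)².
n₁ = 1.250 × 13.89 = 17.4.
Round up: n₁ = 18, giving n₂ = 4 × 18 = 72.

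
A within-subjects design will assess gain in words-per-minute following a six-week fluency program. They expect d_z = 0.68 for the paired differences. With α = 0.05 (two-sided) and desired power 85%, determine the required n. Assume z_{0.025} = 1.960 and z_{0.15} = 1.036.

For a paired (one-sample on differences) test: n = ((z_{α/2} + z_β) / d)².
z_{α/2} + z_β = 1.960 + 1.036 = 2.996.
n = (2.996 / 0.68)² = 4.406² = 19.41.
Round up.

n = 20 pairs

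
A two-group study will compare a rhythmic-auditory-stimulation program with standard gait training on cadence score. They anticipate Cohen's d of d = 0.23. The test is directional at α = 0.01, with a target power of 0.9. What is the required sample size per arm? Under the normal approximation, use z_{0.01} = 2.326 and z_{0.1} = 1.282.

n = 493 per group

For two independent groups with equal n: n = 2·((z_{α} + z_β) / d)².
z_{α} + z_β = 2.326 + 1.282 = 3.608.
n = 2 × (3.608 / 0.23)² = 2 × 15.687² = 2 × 246.08 = 492.2.
Round up to the next whole participant.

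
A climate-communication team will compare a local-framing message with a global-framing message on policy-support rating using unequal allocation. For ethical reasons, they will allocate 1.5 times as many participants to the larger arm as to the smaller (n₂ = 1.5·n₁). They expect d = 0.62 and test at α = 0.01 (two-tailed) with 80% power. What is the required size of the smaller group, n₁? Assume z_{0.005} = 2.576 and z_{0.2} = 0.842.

With allocation ratio k = n₂/n₁ = 1.5, Var(x̄₁−x̄₂) = σ²(1/n₁ + 1/(k·n₁)) = σ²·(k+1)/(k·n₁).
So n₁ = (1 + 1/k)·((z_{α/2} + z_β)/d)² = 1.667 × (3.418/0.62)².
n₁ = 1.667 × 30.39 = 50.7.
Round up: n₁ = 51, giving n₂ = ⌈1.5 × 51⌉ = ⌈76.5⌉ = 77.

n₁ = 51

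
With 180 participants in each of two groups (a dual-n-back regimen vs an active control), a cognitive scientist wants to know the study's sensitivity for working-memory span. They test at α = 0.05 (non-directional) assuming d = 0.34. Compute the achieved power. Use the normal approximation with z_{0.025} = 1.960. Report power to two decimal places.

For two equal groups, power = Φ(d·√(n/2) − z_{α/2}).
d·√(n/2) = 0.34 × √(180/2) = 0.34 × 9.487 = 3.226.
z_β = 3.226 − 1.960 = 1.266.
Power = Φ(1.266) = 0.897.

power ≈ 0.90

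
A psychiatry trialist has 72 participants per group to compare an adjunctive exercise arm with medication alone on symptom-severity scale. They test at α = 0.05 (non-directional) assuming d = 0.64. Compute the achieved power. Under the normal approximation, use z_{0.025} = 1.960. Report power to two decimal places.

power ≈ 0.97

For two equal groups, power = Φ(d·√(n/2) − z_{α/2}).
d·√(n/2) = 0.64 × √(72/2) = 0.64 × 6.000 = 3.840.
z_β = 3.840 − 1.960 = 1.880.
Power = Φ(1.880) = 0.970.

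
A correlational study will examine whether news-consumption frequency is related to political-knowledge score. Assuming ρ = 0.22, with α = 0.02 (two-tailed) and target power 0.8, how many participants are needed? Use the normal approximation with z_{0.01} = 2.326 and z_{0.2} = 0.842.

n = 204

Fisher's z: C = ½·ln((1+r)/(1−r)) = ½·ln(1.5641) = 0.2237.
n = ((z_{α/2} + z_β)/C)² + 3.
(2.326 + 0.842) / 0.2237 = 3.168 / 0.2237 = 14.162.
n = 14.162² + 3 = 200.56 + 3 = 203.6.
Round up.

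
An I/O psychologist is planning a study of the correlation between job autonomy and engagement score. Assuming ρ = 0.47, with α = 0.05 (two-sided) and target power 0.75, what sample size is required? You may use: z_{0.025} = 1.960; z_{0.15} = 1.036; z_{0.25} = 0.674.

n = 30

Fisher's z: C = ½·ln((1+r)/(1−r)) = ½·ln(2.7736) = 0.5101.
n = ((z_{α/2} + z_β)/C)² + 3.
(1.960 + 0.674) / 0.5101 = 2.634 / 0.5101 = 5.164.
n = 5.164² + 3 = 26.66 + 3 = 29.7.
Round up.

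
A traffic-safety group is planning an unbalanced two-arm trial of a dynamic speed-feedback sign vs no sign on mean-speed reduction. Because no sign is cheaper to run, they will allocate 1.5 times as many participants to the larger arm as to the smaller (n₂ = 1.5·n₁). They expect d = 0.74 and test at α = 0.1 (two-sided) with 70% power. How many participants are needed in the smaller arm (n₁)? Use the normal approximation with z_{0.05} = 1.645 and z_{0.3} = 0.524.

n₁ = 15

With allocation ratio k = n₂/n₁ = 1.5, Var(x̄₁−x̄₂) = σ²(1/n₁ + 1/(k·n₁)) = σ²·(k+1)/(k·n₁).
So n₁ = (1 + 1/k)·((z_{α/2} + z_β)/d)² = 1.667 × (2.169/0.74)².
n₁ = 1.667 × 8.59 = 14.3.
Round up: n₁ = 15, giving n₂ = ⌈1.5 × 15⌉ = ⌈22.5⌉ = 23.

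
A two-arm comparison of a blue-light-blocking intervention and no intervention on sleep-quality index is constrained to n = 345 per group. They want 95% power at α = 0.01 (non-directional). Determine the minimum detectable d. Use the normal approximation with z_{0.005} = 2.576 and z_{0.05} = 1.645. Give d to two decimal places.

For two independent groups of n = 345 each: d_min = (z_{α/2} + z_β)·√(2/n).
z-sum = 2.576 + 1.645 = 4.221.
d_min = 4.221 × √(2/345) = 4.221 × 0.0761 = 0.321.

d_min ≈ 0.32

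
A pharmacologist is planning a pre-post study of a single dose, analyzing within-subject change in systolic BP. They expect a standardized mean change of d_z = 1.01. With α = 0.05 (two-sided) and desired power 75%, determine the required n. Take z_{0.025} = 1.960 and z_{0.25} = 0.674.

For a paired (one-sample on differences) test: n = ((z_{α/2} + z_β) / d)².
z_{α/2} + z_β = 1.960 + 0.674 = 2.634.
n = (2.634 / 1.01)² = 2.608² = 6.80.
Round up.

n = 7 pairs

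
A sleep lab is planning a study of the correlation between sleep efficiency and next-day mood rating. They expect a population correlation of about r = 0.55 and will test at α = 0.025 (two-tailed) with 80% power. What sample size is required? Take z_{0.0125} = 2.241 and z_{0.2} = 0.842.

Fisher's z: C = ½·ln((1+r)/(1−r)) = ½·ln(3.4444) = 0.6184.
n = ((z_{α/2} + z_β)/C)² + 3.
(2.241 + 0.842) / 0.6184 = 3.083 / 0.6184 = 4.985.
n = 4.985² + 3 = 24.85 + 3 = 27.9.
Round up.

n = 28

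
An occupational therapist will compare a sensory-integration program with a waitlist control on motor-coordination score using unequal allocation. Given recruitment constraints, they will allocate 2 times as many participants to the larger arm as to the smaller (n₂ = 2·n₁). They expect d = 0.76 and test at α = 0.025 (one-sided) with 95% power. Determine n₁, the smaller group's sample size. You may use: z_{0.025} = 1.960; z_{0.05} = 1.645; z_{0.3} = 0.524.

n₁ = 34

With allocation ratio k = n₂/n₁ = 2, Var(x̄₁−x̄₂) = σ²(1/n₁ + 1/(k·n₁)) = σ²·(k+1)/(k·n₁).
So n₁ = (1 + 1/k)·((z_{α} + z_β)/d)² = 1.500 × (3.605/0.76)².
n₁ = 1.500 × 22.50 = 33.8.
Round up: n₁ = 34, giving n₂ = 2 × 34 = 68.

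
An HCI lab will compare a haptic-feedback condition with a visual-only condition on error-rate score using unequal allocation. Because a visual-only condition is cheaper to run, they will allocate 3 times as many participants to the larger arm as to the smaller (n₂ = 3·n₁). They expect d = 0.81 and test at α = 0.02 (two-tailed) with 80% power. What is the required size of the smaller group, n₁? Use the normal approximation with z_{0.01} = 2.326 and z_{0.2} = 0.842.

n₁ = 21

With allocation ratio k = n₂/n₁ = 3, Var(x̄₁−x̄₂) = σ²(1/n₁ + 1/(k·n₁)) = σ²·(k+1)/(k·n₁).
So n₁ = (1 + 1/k)·((z_{α/2} + z_β)/d)² = 1.333 × (3.168/0.81)².
n₁ = 1.333 × 15.30 = 20.4.
Round up: n₁ = 21, giving n₂ = 3 × 21 = 63.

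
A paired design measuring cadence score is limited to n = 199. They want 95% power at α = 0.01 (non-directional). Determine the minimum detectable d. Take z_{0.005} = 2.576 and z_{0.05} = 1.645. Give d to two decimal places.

d_min ≈ 0.30

For a single sample (or paired design) of n = 199: d_min = (z_{α/2} + z_β)/√n.
z-sum = 2.576 + 1.645 = 4.221.
d_min = 4.221 / √199 = 4.221 / 14.107 = 0.299.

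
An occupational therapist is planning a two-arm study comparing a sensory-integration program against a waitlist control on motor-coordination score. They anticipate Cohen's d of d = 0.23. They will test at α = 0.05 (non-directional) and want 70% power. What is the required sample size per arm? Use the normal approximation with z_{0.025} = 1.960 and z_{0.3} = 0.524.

n = 234 per group

For two independent groups with equal n: n = 2·((z_{α/2} + z_β) / d)².
z_{α/2} + z_β = 1.960 + 0.524 = 2.484.
n = 2 × (2.484 / 0.23)² = 2 × 10.800² = 2 × 116.64 = 233.3.
Round up to the next whole participant.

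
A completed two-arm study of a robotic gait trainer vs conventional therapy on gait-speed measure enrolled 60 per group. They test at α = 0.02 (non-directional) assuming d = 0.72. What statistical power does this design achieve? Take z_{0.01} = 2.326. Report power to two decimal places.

power ≈ 0.95

For two equal groups, power = Φ(d·√(n/2) − z_{α/2}).
d·√(n/2) = 0.72 × √(60/2) = 0.72 × 5.477 = 3.944.
z_β = 3.944 − 2.326 = 1.618.
Power = Φ(1.618) = 0.947.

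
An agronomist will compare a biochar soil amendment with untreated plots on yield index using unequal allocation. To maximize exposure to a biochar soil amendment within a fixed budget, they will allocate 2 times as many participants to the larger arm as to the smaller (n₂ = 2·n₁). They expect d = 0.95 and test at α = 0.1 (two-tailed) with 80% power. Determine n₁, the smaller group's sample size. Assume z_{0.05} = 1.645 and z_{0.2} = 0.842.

n₁ = 11

With allocation ratio k = n₂/n₁ = 2, Var(x̄₁−x̄₂) = σ²(1/n₁ + 1/(k·n₁)) = σ²·(k+1)/(k·n₁).
So n₁ = (1 + 1/k)·((z_{α/2} + z_β)/d)² = 1.500 × (2.487/0.95)².
n₁ = 1.500 × 6.85 = 10.3.
Round up: n₁ = 11, giving n₂ = 2 × 11 = 22.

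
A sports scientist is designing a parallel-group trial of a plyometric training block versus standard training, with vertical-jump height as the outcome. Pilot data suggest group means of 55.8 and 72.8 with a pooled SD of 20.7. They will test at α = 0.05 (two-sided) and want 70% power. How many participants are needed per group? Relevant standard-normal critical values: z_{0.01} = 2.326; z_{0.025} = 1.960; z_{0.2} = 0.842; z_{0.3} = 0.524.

Cohen's d = |M₁ − M₂| / SD_pooled = |55.8 − 72.8| / 20.7 = 17.0 / 20.7 = 0.821.
For two independent groups with equal n: n = 2·((z_{α/2} + z_β) / d)².
z_{α/2} + z_β = 1.960 + 0.524 = 2.484.
n = 2 × (2.484 / 0.821)² = 2 × 3.026² = 2 × 9.15 = 18.3.
Round up to the next whole participant.

n = 19 per group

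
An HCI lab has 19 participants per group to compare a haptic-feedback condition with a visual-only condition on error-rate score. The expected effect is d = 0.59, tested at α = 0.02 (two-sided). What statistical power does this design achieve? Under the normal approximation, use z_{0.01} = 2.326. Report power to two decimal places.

power ≈ 0.31

For two equal groups, power = Φ(d·√(n/2) − z_{α/2}).
d·√(n/2) = 0.59 × √(19/2) = 0.59 × 3.082 = 1.819.
z_β = 1.819 − 2.326 = -0.507.
Power = Φ(-0.507) = 0.306.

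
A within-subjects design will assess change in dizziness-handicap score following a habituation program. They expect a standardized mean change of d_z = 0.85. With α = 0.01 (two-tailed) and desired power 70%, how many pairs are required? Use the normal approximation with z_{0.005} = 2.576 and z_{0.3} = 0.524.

n = 14 pairs

For a paired (one-sample on differences) test: n = ((z_{α/2} + z_β) / d)².
z_{α/2} + z_β = 2.576 + 0.524 = 3.100.
n = (3.100 / 0.85)² = 3.647² = 13.30.
Round up.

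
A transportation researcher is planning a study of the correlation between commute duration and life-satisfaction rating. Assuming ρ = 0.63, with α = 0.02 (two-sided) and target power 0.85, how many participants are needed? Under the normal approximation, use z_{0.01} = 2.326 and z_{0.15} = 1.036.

Fisher's z: C = ½·ln((1+r)/(1−r)) = ½·ln(4.4054) = 0.7414.
n = ((z_{α/2} + z_β)/C)² + 3.
(2.326 + 1.036) / 0.7414 = 3.362 / 0.7414 = 4.535.
n = 4.535² + 3 = 20.56 + 3 = 23.6.
Round up.

n = 24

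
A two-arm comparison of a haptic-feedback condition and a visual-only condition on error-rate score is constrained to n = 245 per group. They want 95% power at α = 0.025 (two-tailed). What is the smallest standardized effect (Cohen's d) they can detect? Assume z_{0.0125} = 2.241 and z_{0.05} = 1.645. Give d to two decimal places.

d_min ≈ 0.35

For two independent groups of n = 245 each: d_min = (z_{α/2} + z_β)·√(2/n).
z-sum = 2.241 + 1.645 = 3.886.
d_min = 3.886 × √(2/245) = 3.886 × 0.0904 = 0.351.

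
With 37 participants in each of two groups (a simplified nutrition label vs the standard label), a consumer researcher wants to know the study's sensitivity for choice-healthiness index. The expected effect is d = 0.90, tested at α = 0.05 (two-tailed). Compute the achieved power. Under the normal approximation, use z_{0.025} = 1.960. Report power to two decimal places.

power ≈ 0.97

For two equal groups, power = Φ(d·√(n/2) − z_{α/2}).
d·√(n/2) = 0.90 × √(37/2) = 0.90 × 4.301 = 3.871.
z_β = 3.871 − 1.960 = 1.911.
Power = Φ(1.911) = 0.972.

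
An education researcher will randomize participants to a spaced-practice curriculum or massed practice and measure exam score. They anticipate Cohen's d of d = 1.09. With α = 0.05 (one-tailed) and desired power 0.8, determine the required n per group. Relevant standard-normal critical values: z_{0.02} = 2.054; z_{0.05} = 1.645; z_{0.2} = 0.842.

n = 11 per group

For two independent groups with equal n: n = 2·((z_{α} + z_β) / d)².
z_{α} + z_β = 1.645 + 0.842 = 2.487.
n = 2 × (2.487 / 1.09)² = 2 × 2.282² = 2 × 5.21 = 10.4.
Round up to the next whole participant.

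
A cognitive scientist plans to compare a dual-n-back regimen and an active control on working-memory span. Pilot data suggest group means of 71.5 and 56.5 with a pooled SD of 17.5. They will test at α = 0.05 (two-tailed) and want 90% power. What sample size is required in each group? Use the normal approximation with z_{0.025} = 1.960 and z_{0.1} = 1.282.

n = 29 per group

Cohen's d = |M₁ − M₂| / SD_pooled = |71.5 − 56.5| / 17.5 = 15.0 / 17.5 = 0.857.
For two independent groups with equal n: n = 2·((z_{α/2} + z_β) / d)².
z_{α/2} + z_β = 1.960 + 1.282 = 3.242.
n = 2 × (3.242 / 0.857)² = 2 × 3.783² = 2 × 14.31 = 28.6.
Round up to the next whole participant.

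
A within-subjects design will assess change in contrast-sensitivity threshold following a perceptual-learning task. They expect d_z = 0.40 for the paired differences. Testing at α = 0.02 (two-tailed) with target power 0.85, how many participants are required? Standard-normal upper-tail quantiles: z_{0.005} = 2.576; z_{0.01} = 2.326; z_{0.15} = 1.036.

n = 71 pairs

For a paired (one-sample on differences) test: n = ((z_{α/2} + z_β) / d)².
z_{α/2} + z_β = 2.326 + 1.036 = 3.362.
n = (3.362 / 0.40)² = 8.405² = 70.64.
Round up.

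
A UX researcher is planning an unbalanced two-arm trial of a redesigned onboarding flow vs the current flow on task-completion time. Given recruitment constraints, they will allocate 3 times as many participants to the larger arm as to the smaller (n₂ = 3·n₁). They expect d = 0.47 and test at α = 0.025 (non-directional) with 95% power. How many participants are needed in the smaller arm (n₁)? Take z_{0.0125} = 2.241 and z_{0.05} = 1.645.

With allocation ratio k = n₂/n₁ = 3, Var(x̄₁−x̄₂) = σ²(1/n₁ + 1/(k·n₁)) = σ²·(k+1)/(k·n₁).
So n₁ = (1 + 1/k)·((z_{α/2} + z_β)/d)² = 1.333 × (3.886/0.47)².
n₁ = 1.333 × 68.36 = 91.1.
Round up: n₁ = 92, giving n₂ = 3 × 92 = 276.

n₁ = 92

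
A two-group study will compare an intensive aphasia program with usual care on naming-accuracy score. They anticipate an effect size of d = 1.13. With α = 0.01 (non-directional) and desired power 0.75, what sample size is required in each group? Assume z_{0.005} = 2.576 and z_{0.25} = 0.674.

For two independent groups with equal n: n = 2·((z_{α/2} + z_β) / d)².
z_{α/2} + z_β = 2.576 + 0.674 = 3.250.
n = 2 × (3.250 / 1.13)² = 2 × 2.876² = 2 × 8.27 = 16.5.
Round up to the next whole participant.

n = 17 per group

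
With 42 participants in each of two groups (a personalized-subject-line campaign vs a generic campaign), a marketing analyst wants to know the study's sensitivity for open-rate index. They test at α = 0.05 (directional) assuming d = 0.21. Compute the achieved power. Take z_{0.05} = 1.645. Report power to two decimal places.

For two equal groups, power = Φ(d·√(n/2) − z_{α}).
d·√(n/2) = 0.21 × √(42/2) = 0.21 × 4.583 = 0.962.
z_β = 0.962 − 1.645 = -0.683.
Power = Φ(-0.683) = 0.247.

power ≈ 0.25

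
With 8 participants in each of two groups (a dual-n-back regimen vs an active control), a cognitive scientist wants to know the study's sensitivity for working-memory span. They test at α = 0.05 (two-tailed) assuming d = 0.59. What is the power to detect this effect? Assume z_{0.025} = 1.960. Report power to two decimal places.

power ≈ 0.22

For two equal groups, power = Φ(d·√(n/2) − z_{α/2}).
d·√(n/2) = 0.59 × √(8/2) = 0.59 × 2.000 = 1.180.
z_β = 1.180 − 1.960 = -0.780.
Power = Φ(-0.780) = 0.218.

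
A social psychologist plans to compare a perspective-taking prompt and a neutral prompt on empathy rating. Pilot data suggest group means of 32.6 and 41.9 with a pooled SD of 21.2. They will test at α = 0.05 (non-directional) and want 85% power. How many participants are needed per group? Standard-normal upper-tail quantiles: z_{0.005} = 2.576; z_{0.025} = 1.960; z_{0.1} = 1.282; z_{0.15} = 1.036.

Cohen's d = |M₁ − M₂| / SD_pooled = |32.6 − 41.9| / 21.2 = 9.3 / 21.2 = 0.439.
For two independent groups with equal n: n = 2·((z_{α/2} + z_β) / d)².
z_{α/2} + z_β = 1.960 + 1.036 = 2.996.
n = 2 × (2.996 / 0.439)² = 2 × 6.825² = 2 × 46.58 = 93.2.
Round up to the next whole participant.

n = 94 per group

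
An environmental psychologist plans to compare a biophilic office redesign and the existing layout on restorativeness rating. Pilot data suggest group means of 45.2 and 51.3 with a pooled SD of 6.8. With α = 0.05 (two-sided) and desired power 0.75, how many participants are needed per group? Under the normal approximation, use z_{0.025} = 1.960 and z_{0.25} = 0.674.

Cohen's d = |M₁ − M₂| / SD_pooled = |45.2 − 51.3| / 6.8 = 6.1 / 6.8 = 0.897.
For two independent groups with equal n: n = 2·((z_{α/2} + z_β) / d)².
z_{α/2} + z_β = 1.960 + 0.674 = 2.634.
n = 2 × (2.634 / 0.897)² = 2 × 2.936² = 2 × 8.62 = 17.2.
Round up to the next whole participant.

n = 18 per group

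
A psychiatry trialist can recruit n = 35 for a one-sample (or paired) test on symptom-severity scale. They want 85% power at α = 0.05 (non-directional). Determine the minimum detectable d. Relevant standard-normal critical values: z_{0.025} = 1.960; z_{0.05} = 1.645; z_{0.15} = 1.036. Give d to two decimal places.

d_min ≈ 0.51

For a single sample (or paired design) of n = 35: d_min = (z_{α/2} + z_β)/√n.
z-sum = 1.960 + 1.036 = 2.996.
d_min = 2.996 / √35 = 2.996 / 5.916 = 0.506.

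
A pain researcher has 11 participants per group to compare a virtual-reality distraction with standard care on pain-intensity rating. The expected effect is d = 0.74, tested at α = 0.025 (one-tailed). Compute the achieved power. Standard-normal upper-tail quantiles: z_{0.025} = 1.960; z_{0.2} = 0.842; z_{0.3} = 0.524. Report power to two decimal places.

For two equal groups, power = Φ(d·√(n/2) − z_{α}).
d·√(n/2) = 0.74 × √(11/2) = 0.74 × 2.345 = 1.735.
z_β = 1.735 − 1.960 = -0.225.
Power = Φ(-0.225) = 0.411.

power ≈ 0.41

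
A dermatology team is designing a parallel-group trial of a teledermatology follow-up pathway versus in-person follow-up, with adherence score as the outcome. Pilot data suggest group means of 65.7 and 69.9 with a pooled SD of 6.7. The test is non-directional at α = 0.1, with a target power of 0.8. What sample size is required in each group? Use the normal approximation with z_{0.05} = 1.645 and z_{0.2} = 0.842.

Cohen's d = |M₁ − M₂| / SD_pooled = |65.7 − 69.9| / 6.7 = 4.2 / 6.7 = 0.627.
For two independent groups with equal n: n = 2·((z_{α/2} + z_β) / d)².
z_{α/2} + z_β = 1.645 + 0.842 = 2.487.
n = 2 × (2.487 / 0.627)² = 2 × 3.967² = 2 × 15.73 = 31.5.
Round up to the next whole participant.

n = 32 per group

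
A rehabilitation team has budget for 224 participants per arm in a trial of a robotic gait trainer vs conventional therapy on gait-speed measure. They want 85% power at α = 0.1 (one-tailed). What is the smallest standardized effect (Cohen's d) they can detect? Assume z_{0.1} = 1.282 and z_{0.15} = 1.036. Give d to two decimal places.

For two independent groups of n = 224 each: d_min = (z_{α} + z_β)·√(2/n).
z-sum = 1.282 + 1.036 = 2.318.
d_min = 2.318 × √(2/224) = 2.318 × 0.0945 = 0.219.

d_min ≈ 0.22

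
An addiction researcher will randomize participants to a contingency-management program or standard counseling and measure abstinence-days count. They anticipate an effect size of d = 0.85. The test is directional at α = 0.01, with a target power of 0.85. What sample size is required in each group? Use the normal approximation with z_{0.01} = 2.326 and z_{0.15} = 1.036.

n = 32 per group

For two independent groups with equal n: n = 2·((z_{α} + z_β) / d)².
z_{α} + z_β = 2.326 + 1.036 = 3.362.
n = 2 × (3.362 / 0.85)² = 2 × 3.955² = 2 × 15.64 = 31.3.
Round up to the next whole participant.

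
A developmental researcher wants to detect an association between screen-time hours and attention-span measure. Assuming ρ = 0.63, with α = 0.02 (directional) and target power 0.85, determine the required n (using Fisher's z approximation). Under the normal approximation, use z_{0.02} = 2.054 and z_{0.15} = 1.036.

Fisher's z: C = ½·ln((1+r)/(1−r)) = ½·ln(4.4054) = 0.7414.
n = ((z_{α} + z_β)/C)² + 3.
(2.054 + 1.036) / 0.7414 = 3.090 / 0.7414 = 4.168.
n = 4.168² + 3 = 17.37 + 3 = 20.4.
Round up.

n = 21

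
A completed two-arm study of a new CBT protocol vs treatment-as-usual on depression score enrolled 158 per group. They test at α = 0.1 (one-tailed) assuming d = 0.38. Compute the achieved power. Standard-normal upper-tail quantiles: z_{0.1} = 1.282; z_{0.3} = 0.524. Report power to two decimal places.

For two equal groups, power = Φ(d·√(n/2) − z_{α}).
d·√(n/2) = 0.38 × √(158/2) = 0.38 × 8.888 = 3.378.
z_β = 3.378 − 1.282 = 2.096.
Power = Φ(2.096) = 0.982.

power ≈ 0.98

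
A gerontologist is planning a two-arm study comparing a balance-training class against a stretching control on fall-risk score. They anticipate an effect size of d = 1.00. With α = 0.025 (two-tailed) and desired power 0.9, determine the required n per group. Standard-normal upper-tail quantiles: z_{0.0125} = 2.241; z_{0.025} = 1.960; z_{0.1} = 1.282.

n = 25 per group

For two independent groups with equal n: n = 2·((z_{α/2} + z_β) / d)².
z_{α/2} + z_β = 2.241 + 1.282 = 3.523.
n = 2 × (3.523 / 1.00)² = 2 × 3.523² = 2 × 12.41 = 24.8.
Round up to the next whole participant.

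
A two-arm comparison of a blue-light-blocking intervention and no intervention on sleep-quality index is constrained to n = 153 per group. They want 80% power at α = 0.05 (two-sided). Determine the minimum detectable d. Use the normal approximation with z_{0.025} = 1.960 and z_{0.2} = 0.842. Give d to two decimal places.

For two independent groups of n = 153 each: d_min = (z_{α/2} + z_β)·√(2/n).
z-sum = 1.960 + 0.842 = 2.802.
d_min = 2.802 × √(2/153) = 2.802 × 0.1143 = 0.320.

d_min ≈ 0.32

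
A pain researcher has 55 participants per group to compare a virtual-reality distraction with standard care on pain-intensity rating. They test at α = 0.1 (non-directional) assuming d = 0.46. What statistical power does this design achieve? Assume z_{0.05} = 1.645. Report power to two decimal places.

power ≈ 0.78

For two equal groups, power = Φ(d·√(n/2) − z_{α/2}).
d·√(n/2) = 0.46 × √(55/2) = 0.46 × 5.244 = 2.412.
z_β = 2.412 − 1.645 = 0.767.
Power = Φ(0.767) = 0.779.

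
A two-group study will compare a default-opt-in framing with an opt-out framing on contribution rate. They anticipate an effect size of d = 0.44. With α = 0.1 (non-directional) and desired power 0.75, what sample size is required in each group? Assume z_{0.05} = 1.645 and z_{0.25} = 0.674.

n = 56 per group

For two independent groups with equal n: n = 2·((z_{α/2} + z_β) / d)².
z_{α/2} + z_β = 1.645 + 0.674 = 2.319.
n = 2 × (2.319 / 0.44)² = 2 × 5.270² = 2 × 27.78 = 55.6.
Round up to the next whole participant.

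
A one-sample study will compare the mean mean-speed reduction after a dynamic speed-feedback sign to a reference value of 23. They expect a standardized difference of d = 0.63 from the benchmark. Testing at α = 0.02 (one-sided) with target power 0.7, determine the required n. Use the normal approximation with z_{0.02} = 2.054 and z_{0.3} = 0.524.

For a one-sample test: n = ((z_{α} + z_β) / d)².
z_{α} + z_β = 2.054 + 0.524 = 2.578.
n = (2.578 / 0.63)² = 4.092² = 16.74.
Round up.

n = 17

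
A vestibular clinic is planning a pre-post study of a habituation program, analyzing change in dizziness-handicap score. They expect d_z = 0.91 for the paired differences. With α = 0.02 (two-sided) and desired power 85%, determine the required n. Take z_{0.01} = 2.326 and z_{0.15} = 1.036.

For a paired (one-sample on differences) test: n = ((z_{α/2} + z_β) / d)².
z_{α/2} + z_β = 2.326 + 1.036 = 3.362.
n = (3.362 / 0.91)² = 3.695² = 13.65.
Round up.

n = 14 pairs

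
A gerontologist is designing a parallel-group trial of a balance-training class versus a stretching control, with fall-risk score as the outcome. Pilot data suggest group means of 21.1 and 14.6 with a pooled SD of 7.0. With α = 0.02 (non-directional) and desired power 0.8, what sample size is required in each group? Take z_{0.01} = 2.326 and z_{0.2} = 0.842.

n = 24 per group

Cohen's d = |M₁ − M₂| / SD_pooled = |21.1 − 14.6| / 7.0 = 6.5 / 7.0 = 0.929.
For two independent groups with equal n: n = 2·((z_{α/2} + z_β) / d)².
z_{α/2} + z_β = 2.326 + 0.842 = 3.168.
n = 2 × (3.168 / 0.929)² = 2 × 3.410² = 2 × 11.63 = 23.3.
Round up to the next whole participant.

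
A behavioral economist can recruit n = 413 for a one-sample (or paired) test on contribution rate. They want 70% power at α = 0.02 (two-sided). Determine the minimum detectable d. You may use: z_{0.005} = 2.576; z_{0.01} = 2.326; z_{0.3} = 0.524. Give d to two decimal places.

d_min ≈ 0.14

For a single sample (or paired design) of n = 413: d_min = (z_{α/2} + z_β)/√n.
z-sum = 2.326 + 0.524 = 2.850.
d_min = 2.850 / √413 = 2.850 / 20.322 = 0.140.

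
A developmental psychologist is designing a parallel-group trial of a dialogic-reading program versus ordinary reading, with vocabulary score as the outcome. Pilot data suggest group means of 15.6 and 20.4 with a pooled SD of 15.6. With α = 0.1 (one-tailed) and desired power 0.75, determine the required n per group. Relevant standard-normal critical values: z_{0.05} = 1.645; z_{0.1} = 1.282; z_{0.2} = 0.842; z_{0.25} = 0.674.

Cohen's d = |M₁ − M₂| / SD_pooled = |15.6 − 20.4| / 15.6 = 4.8 / 15.6 = 0.308.
For two independent groups with equal n: n = 2·((z_{α} + z_β) / d)².
z_{α} + z_β = 1.282 + 0.674 = 1.956.
n = 2 × (1.956 / 0.308)² = 2 × 6.351² = 2 × 40.33 = 80.7.
Round up to the next whole participant.

n = 81 per group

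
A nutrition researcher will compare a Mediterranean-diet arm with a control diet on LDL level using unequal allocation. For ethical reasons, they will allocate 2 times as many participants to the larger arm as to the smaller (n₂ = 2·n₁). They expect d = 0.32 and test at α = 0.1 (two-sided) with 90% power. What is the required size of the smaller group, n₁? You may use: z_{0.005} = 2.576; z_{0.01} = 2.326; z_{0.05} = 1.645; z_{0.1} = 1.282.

With allocation ratio k = n₂/n₁ = 2, Var(x̄₁−x̄₂) = σ²(1/n₁ + 1/(k·n₁)) = σ²·(k+1)/(k·n₁).
So n₁ = (1 + 1/k)·((z_{α/2} + z_β)/d)² = 1.500 × (2.927/0.32)².
n₁ = 1.500 × 83.67 = 125.5.
Round up: n₁ = 126, giving n₂ = 2 × 126 = 252.

n₁ = 126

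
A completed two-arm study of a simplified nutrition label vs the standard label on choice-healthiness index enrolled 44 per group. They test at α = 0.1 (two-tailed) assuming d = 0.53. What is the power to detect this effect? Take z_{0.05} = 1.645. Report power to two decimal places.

power ≈ 0.80

For two equal groups, power = Φ(d·√(n/2) − z_{α/2}).
d·√(n/2) = 0.53 × √(44/2) = 0.53 × 4.690 = 2.486.
z_β = 2.486 − 1.645 = 0.841.
Power = Φ(0.841) = 0.800.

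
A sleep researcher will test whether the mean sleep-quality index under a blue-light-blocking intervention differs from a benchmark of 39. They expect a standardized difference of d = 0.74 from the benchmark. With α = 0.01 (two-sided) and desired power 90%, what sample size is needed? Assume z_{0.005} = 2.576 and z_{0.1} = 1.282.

For a one-sample test: n = ((z_{α/2} + z_β) / d)².
z_{α/2} + z_β = 2.576 + 1.282 = 3.858.
n = (3.858 / 0.74)² = 5.214² = 27.18.
Round up.

n = 28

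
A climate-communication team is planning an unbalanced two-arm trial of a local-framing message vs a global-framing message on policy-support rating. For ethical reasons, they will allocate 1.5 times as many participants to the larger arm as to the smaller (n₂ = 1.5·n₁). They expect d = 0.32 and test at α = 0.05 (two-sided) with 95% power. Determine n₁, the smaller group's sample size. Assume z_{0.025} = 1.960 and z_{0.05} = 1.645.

With allocation ratio k = n₂/n₁ = 1.5, Var(x̄₁−x̄₂) = σ²(1/n₁ + 1/(k·n₁)) = σ²·(k+1)/(k·n₁).
So n₁ = (1 + 1/k)·((z_{α/2} + z_β)/d)² = 1.667 × (3.605/0.32)².
n₁ = 1.667 × 126.91 = 211.5.
Round up: n₁ = 212, giving n₂ = 1.5 × 212 = 318.

n₁ = 212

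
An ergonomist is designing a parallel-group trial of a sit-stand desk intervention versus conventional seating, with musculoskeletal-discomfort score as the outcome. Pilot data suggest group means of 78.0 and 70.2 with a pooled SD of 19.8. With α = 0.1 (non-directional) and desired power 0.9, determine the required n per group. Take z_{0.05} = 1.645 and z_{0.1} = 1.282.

Cohen's d = |M₁ − M₂| / SD_pooled = |78.0 − 70.2| / 19.8 = 7.8 / 19.8 = 0.394.
For two independent groups with equal n: n = 2·((z_{α/2} + z_β) / d)².
z_{α/2} + z_β = 1.645 + 1.282 = 2.927.
n = 2 × (2.927 / 0.394)² = 2 × 7.429² = 2 × 55.19 = 110.4.
Round up to the next whole participant.

n = 111 per group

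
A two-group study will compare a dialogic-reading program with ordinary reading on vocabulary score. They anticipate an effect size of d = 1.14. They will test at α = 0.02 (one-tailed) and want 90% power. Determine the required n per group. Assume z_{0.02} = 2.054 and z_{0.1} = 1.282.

For two independent groups with equal n: n = 2·((z_{α} + z_β) / d)².
z_{α} + z_β = 2.054 + 1.282 = 3.336.
n = 2 × (3.336 / 1.14)² = 2 × 2.926² = 2 × 8.56 = 17.1.
Round up to the next whole participant.

n = 18 per group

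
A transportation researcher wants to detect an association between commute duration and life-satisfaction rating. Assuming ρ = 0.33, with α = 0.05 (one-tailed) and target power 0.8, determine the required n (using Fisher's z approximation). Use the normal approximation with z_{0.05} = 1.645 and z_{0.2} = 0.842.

Fisher's z: C = ½·ln((1+r)/(1−r)) = ½·ln(1.9851) = 0.3428.
n = ((z_{α} + z_β)/C)² + 3.
(1.645 + 0.842) / 0.3428 = 2.487 / 0.3428 = 7.255.
n = 7.255² + 3 = 52.63 + 3 = 55.6.
Round up.

n = 56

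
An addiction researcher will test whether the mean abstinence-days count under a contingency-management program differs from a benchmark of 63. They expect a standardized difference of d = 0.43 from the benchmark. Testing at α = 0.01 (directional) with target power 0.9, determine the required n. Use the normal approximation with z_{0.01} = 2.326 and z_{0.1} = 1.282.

n = 71

For a one-sample test: n = ((z_{α} + z_β) / d)².
z_{α} + z_β = 2.326 + 1.282 = 3.608.
n = (3.608 / 0.43)² = 8.391² = 70.40.
Round up.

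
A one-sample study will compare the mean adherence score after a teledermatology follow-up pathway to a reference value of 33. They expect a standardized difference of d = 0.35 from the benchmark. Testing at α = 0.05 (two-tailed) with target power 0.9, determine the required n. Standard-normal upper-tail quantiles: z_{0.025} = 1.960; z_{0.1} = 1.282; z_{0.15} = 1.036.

n = 86

For a one-sample test: n = ((z_{α/2} + z_β) / d)².
z_{α/2} + z_β = 1.960 + 1.282 = 3.242.
n = (3.242 / 0.35)² = 9.263² = 85.80.
Round up.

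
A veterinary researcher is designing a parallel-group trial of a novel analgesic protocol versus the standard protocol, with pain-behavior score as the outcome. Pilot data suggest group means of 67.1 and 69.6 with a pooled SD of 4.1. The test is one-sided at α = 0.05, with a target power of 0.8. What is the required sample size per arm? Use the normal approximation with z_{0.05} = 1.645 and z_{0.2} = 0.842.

Cohen's d = |M₁ − M₂| / SD_pooled = |67.1 − 69.6| / 4.1 = 2.5 / 4.1 = 0.610.
For two independent groups with equal n: n = 2·((z_{α} + z_β) / d)².
z_{α} + z_β = 1.645 + 0.842 = 2.487.
n = 2 × (2.487 / 0.610)² = 2 × 4.077² = 2 × 16.62 = 33.2.
Round up to the next whole participant.

n = 34 per group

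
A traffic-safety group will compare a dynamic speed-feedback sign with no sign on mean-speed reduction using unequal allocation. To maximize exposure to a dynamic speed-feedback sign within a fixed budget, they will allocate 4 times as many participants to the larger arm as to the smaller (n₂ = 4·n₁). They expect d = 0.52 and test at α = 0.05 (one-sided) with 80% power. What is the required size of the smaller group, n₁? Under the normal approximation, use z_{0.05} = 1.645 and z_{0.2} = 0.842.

n₁ = 29

With allocation ratio k = n₂/n₁ = 4, Var(x̄₁−x̄₂) = σ²(1/n₁ + 1/(k·n₁)) = σ²·(k+1)/(k·n₁).
So n₁ = (1 + 1/k)·((z_{α} + z_β)/d)² = 1.250 × (2.487/0.52)².
n₁ = 1.250 × 22.87 = 28.6.
Round up: n₁ = 29, giving n₂ = 4 × 29 = 116.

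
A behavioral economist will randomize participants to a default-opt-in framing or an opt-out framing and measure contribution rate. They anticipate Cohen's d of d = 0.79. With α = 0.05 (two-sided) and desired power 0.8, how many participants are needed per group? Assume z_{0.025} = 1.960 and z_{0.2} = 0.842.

n = 26 per group

For two independent groups with equal n: n = 2·((z_{α/2} + z_β) / d)².
z_{α/2} + z_β = 1.960 + 0.842 = 2.802.
n = 2 × (2.802 / 0.79)² = 2 × 3.547² = 2 × 12.58 = 25.2.
Round up to the next whole participant.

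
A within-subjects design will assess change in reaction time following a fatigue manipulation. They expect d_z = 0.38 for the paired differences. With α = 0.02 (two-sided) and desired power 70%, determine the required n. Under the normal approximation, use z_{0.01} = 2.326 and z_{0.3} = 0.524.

n = 57 pairs

For a paired (one-sample on differences) test: n = ((z_{α/2} + z_β) / d)².
z_{α/2} + z_β = 2.326 + 0.524 = 2.850.
n = (2.850 / 0.38)² = 7.500² = 56.25.
Round up.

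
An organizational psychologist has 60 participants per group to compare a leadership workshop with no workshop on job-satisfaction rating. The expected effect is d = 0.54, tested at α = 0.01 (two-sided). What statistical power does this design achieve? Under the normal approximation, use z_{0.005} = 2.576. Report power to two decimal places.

For two equal groups, power = Φ(d·√(n/2) − z_{α/2}).
d·√(n/2) = 0.54 × √(60/2) = 0.54 × 5.477 = 2.958.
z_β = 2.958 − 2.576 = 0.382.
Power = Φ(0.382) = 0.649.

power ≈ 0.65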